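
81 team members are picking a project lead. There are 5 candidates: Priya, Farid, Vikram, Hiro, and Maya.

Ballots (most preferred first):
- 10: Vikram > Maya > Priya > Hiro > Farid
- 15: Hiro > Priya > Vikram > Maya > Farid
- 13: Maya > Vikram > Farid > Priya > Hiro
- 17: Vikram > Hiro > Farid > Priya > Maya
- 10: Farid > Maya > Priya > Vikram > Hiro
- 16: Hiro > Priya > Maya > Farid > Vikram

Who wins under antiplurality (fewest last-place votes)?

Priya

Last-place votes: Priya 0, Farid 25, Vikram 16, Hiro 23, Maya 17.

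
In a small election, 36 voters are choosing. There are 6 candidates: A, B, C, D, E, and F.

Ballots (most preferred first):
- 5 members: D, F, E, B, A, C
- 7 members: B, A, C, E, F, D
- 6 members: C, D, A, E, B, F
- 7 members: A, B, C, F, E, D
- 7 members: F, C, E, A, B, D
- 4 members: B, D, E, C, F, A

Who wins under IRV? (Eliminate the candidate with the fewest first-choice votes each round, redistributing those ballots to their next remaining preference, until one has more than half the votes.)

A

Round 1: A 7, B 11, C 6, D 5, E 0, F 7. E eliminated.
Round 2: A 7, B 11, C 6, D 5, F 7. D eliminated.
Round 3: A 7, B 11, C 6, F 12. C eliminated.
Round 4: A 13, B 11, F 12. B eliminated.
Round 5: A 20, F 16. A has a majority (≥19).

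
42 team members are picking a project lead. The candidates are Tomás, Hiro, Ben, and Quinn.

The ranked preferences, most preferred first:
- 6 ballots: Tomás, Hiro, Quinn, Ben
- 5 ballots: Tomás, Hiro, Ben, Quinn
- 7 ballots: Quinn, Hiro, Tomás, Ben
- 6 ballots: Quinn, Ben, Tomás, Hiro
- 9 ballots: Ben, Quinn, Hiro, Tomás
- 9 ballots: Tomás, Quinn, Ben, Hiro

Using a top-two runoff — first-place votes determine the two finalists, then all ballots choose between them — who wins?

Quinn

Round 1 first-place votes: Tomás 20, Hiro 0, Ben 9, Quinn 13. Tomás and Quinn advance.
Runoff: Tomás is ranked above Quinn on 20 ballots, Quinn above Tomás on 22.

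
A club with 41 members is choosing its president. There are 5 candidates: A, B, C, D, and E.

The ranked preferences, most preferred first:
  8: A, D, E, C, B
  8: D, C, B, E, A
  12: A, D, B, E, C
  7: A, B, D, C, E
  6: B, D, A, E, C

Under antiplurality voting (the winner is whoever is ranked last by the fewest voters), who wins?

D

Last-place votes: A 8, B 8, C 18, D 0, E 7.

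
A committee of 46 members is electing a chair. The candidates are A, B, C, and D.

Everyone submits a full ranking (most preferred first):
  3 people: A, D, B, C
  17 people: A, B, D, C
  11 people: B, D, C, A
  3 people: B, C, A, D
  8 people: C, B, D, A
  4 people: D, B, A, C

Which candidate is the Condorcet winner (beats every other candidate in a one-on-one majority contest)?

B

B vs A: 26–20
B vs C: 38–8
B vs D: 39–7
B beats every other candidate.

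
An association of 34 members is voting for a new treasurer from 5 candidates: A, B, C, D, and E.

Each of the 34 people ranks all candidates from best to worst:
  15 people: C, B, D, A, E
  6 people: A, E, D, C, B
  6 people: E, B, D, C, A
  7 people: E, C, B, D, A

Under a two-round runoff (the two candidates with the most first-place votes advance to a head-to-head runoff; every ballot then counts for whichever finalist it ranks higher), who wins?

Round 1 first-place votes: A 6, B 0, C 15, D 0, E 13. C and E advance.
Runoff: C is ranked above E on 15 ballots, E above C on 19.

E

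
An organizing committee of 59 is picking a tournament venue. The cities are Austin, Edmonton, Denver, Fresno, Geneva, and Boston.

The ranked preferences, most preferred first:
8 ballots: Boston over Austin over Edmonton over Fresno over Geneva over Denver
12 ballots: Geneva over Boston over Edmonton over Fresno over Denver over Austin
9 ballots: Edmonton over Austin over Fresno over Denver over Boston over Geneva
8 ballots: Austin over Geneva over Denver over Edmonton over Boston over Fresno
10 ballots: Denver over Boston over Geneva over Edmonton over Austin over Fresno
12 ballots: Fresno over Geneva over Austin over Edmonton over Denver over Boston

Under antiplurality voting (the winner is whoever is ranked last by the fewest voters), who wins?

Last-place votes: Austin 12, Edmonton 0, Denver 8, Fresno 18, Geneva 9, Boston 12.

Edmonton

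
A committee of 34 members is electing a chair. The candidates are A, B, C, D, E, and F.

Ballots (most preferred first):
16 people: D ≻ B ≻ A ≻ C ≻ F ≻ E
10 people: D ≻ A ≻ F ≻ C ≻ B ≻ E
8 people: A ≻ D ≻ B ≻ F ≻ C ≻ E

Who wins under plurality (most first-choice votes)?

First-place votes: A 8, B 0, C 0, D 26, E 0, F 0.

D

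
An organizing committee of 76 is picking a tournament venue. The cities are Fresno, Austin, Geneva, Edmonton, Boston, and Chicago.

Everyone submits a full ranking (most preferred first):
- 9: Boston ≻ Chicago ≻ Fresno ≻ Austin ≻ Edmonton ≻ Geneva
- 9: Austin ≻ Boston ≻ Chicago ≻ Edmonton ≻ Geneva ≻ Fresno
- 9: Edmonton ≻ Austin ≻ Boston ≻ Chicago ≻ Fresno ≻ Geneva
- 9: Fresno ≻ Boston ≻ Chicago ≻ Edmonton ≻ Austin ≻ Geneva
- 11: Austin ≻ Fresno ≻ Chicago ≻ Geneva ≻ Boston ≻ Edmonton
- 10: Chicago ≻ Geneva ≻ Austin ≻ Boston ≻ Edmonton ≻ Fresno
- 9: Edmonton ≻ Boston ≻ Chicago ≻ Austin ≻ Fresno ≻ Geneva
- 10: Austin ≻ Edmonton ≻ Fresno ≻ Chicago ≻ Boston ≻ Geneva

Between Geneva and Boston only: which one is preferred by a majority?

Geneva is ranked above Boston on 21 ballots; Boston above Geneva on 55.

Boston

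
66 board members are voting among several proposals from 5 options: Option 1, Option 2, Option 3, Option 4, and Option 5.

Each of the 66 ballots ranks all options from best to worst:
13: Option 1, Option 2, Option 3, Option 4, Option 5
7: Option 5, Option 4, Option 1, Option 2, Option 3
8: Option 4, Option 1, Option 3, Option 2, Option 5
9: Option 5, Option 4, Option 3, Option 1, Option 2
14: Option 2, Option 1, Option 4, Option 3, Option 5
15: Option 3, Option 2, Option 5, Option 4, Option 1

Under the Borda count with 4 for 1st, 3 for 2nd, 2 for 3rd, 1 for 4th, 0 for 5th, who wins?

Option 2

Option 1: 13×4 + 7×2 + 8×3 + 9×1 + 14×3 + 15×0 = 141
Option 2: 13×3 + 7×1 + 8×1 + 9×0 + 14×4 + 15×3 = 155
Option 3: 13×2 + 7×0 + 8×2 + 9×2 + 14×1 + 15×4 = 134
Option 4: 13×1 + 7×3 + 8×4 + 9×3 + 14×2 + 15×1 = 136
Option 5: 13×0 + 7×4 + 8×0 + 9×4 + 14×0 + 15×2 = 94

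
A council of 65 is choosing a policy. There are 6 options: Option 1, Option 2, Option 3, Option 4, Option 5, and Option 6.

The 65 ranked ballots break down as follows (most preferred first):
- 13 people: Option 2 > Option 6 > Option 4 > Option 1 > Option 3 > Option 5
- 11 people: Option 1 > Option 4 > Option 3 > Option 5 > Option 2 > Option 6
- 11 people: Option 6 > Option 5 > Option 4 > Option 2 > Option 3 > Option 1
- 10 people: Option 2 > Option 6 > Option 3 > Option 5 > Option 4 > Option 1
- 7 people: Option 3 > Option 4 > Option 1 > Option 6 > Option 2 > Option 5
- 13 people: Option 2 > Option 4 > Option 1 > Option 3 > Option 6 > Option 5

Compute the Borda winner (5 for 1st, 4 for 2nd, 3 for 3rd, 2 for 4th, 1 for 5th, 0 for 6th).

Option 2

Option 1: 13×2 + 11×5 + 11×0 + 10×0 + 7×3 + 13×3 = 141
Option 2: 13×5 + 11×1 + 11×2 + 10×5 + 7×1 + 13×5 = 220
Option 3: 13×1 + 11×3 + 11×1 + 10×3 + 7×5 + 13×2 = 148
Option 4: 13×3 + 11×4 + 11×3 + 10×1 + 7×4 + 13×4 = 206
Option 5: 13×0 + 11×2 + 11×4 + 10×2 + 7×0 + 13×0 = 86
Option 6: 13×4 + 11×0 + 11×5 + 10×4 + 7×2 + 13×1 = 174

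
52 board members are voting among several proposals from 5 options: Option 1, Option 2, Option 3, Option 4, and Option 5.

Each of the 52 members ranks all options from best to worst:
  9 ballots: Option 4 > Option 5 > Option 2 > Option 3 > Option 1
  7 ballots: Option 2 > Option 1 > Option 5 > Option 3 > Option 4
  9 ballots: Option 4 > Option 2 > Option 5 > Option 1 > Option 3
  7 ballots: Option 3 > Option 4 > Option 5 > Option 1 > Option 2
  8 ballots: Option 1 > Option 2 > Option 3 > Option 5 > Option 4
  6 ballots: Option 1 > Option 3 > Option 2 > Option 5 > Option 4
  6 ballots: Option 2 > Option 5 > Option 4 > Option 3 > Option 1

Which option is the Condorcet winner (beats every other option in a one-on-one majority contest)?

Option 2

Option 2 vs Option 1: 31–21
Option 2 vs Option 3: 39–13
Option 2 vs Option 4: 27–25
Option 2 vs Option 5: 36–16
Option 2 beats every other option.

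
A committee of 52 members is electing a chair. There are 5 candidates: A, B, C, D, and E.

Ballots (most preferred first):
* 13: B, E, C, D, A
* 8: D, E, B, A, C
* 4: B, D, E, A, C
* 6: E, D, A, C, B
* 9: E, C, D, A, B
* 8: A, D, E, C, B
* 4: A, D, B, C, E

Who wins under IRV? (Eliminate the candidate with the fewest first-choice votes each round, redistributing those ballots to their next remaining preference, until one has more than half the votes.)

Round 1: A 12, B 17, C 0, D 8, E 15. C eliminated.
Round 2: A 12, B 17, D 8, E 15. D eliminated.
Round 3: A 12, B 17, E 23. A eliminated.
Round 4: B 21, E 31. E has a majority (≥27).

E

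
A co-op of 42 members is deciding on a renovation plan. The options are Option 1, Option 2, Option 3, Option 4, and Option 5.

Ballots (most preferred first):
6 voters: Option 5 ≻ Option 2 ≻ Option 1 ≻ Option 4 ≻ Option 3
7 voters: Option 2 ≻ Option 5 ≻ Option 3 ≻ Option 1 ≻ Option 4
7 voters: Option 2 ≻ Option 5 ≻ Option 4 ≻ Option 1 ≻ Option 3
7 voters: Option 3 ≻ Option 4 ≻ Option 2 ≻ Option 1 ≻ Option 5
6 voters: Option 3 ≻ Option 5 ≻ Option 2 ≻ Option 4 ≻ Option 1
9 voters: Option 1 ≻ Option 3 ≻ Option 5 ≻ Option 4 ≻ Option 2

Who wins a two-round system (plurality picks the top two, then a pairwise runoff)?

Option 3

Round 1 first-place votes: Option 1 9, Option 2 14, Option 3 13, Option 4 0, Option 5 6. Option 2 and Option 3 advance.
Runoff: Option 2 is ranked above Option 3 on 20 ballots, Option 3 above Option 2 on 22.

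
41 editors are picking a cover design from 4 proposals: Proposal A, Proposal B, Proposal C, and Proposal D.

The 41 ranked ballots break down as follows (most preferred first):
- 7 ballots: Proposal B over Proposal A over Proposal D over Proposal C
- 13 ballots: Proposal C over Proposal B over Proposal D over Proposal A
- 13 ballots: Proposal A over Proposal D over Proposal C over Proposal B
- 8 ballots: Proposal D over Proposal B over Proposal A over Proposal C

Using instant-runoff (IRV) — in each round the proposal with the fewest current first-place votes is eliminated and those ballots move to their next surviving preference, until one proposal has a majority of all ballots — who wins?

Round 1: Proposal A 13, Proposal B 7, Proposal C 13, Proposal D 8. Proposal B eliminated.
Round 2: Proposal A 20, Proposal C 13, Proposal D 8. Proposal D eliminated.
Round 3: Proposal A 28, Proposal C 13. Proposal A has a majority (≥21).

Proposal A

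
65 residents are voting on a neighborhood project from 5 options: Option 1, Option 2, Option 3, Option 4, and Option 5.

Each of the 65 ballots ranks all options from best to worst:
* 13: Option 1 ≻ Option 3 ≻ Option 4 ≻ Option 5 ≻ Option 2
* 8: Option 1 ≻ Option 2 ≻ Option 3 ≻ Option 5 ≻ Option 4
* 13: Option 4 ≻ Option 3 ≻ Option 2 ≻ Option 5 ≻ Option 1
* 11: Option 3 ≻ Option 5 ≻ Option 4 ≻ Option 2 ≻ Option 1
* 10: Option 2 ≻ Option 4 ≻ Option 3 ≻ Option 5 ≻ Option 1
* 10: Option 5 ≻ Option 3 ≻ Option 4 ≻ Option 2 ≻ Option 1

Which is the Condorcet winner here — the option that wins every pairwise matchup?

Option 3 vs Option 1: 44–21
Option 3 vs Option 2: 47–18
Option 3 vs Option 4: 42–23
Option 3 vs Option 5: 55–10
Option 3 beats every other option.

Option 3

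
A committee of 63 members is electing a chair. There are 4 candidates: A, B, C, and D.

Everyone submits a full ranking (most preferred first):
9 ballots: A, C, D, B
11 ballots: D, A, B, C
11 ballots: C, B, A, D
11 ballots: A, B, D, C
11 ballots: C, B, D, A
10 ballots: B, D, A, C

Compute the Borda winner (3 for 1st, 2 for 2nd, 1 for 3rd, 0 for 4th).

B

A: 9×3 + 11×2 + 11×1 + 11×3 + 11×0 + 10×1 = 103
B: 9×0 + 11×1 + 11×2 + 11×2 + 11×2 + 10×3 = 107
C: 9×2 + 11×0 + 11×3 + 11×0 + 11×3 + 10×0 = 84
D: 9×1 + 11×3 + 11×0 + 11×1 + 11×1 + 10×2 = 84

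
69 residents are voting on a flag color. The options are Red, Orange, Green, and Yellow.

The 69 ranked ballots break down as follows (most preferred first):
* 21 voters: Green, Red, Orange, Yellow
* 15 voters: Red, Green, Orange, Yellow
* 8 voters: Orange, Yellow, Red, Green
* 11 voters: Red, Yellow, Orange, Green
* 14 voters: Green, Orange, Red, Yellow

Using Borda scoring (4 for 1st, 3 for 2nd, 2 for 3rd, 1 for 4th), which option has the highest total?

Red

Red: 21×3 + 15×4 + 8×2 + 11×4 + 14×2 = 211
Orange: 21×2 + 15×2 + 8×4 + 11×2 + 14×3 = 168
Green: 21×4 + 15×3 + 8×1 + 11×1 + 14×4 = 204
Yellow: 21×1 + 15×1 + 8×3 + 11×3 + 14×1 = 107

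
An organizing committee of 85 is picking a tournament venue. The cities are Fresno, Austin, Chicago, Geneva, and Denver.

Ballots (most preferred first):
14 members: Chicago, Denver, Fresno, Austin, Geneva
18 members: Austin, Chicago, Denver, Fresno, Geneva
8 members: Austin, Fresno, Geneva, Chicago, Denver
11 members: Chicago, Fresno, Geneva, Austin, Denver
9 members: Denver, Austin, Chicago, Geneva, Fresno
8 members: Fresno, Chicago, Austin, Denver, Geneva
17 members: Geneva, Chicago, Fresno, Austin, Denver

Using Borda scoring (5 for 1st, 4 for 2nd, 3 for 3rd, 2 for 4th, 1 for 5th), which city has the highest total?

Fresno: 14×3 + 18×2 + 8×4 + 11×4 + 9×1 + 8×5 + 17×3 = 254
Austin: 14×2 + 18×5 + 8×5 + 11×2 + 9×4 + 8×3 + 17×2 = 274
Chicago: 14×5 + 18×4 + 8×2 + 11×5 + 9×3 + 8×4 + 17×4 = 340
Geneva: 14×1 + 18×1 + 8×3 + 11×3 + 9×2 + 8×1 + 17×5 = 200
Denver: 14×4 + 18×3 + 8×1 + 11×1 + 9×5 + 8×2 + 17×1 = 207

Chicago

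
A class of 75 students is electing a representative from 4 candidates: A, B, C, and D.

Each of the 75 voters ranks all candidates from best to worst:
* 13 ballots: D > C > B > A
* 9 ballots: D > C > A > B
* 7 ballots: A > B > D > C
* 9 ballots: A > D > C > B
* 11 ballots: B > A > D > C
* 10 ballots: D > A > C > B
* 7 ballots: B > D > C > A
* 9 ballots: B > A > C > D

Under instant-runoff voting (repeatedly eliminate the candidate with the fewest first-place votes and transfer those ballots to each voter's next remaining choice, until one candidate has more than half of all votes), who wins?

D

Round 1: A 16, B 27, C 0, D 32. C eliminated.
Round 2: A 16, B 27, D 32. A eliminated.
Round 3: B 34, D 41. D has a majority (≥38).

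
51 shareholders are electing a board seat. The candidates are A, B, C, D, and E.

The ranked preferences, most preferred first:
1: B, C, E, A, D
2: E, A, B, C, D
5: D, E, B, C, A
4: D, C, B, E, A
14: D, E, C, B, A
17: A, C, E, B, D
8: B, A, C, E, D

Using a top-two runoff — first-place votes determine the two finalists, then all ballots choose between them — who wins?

Round 1 first-place votes: A 17, B 9, C 0, D 23, E 2. D and A advance.
Runoff: D is ranked above A on 23 ballots, A above D on 28.

A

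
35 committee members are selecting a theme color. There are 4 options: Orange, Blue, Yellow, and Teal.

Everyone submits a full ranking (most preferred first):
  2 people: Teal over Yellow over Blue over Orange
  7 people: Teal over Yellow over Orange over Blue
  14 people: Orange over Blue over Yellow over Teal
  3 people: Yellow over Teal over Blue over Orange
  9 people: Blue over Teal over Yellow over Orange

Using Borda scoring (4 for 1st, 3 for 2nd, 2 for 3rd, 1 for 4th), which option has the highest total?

Blue

Orange: 2×1 + 7×2 + 14×4 + 3×1 + 9×1 = 84
Blue: 2×2 + 7×1 + 14×3 + 3×2 + 9×4 = 95
Yellow: 2×3 + 7×3 + 14×2 + 3×4 + 9×2 = 85
Teal: 2×4 + 7×4 + 14×1 + 3×3 + 9×3 = 86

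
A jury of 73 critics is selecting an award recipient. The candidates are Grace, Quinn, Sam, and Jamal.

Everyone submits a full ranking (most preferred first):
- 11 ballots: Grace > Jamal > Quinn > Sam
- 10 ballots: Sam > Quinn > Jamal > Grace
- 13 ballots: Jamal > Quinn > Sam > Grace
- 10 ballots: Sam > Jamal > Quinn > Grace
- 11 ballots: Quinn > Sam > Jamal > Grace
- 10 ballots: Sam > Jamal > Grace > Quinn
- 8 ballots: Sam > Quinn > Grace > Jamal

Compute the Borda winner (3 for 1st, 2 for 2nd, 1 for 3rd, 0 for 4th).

Grace: 11×3 + 10×0 + 13×0 + 10×0 + 11×0 + 10×1 + 8×1 = 51
Quinn: 11×1 + 10×2 + 13×2 + 10×1 + 11×3 + 10×0 + 8×2 = 116
Sam: 11×0 + 10×3 + 13×1 + 10×3 + 11×2 + 10×3 + 8×3 = 149
Jamal: 11×2 + 10×1 + 13×3 + 10×2 + 11×1 + 10×2 + 8×0 = 122

Sam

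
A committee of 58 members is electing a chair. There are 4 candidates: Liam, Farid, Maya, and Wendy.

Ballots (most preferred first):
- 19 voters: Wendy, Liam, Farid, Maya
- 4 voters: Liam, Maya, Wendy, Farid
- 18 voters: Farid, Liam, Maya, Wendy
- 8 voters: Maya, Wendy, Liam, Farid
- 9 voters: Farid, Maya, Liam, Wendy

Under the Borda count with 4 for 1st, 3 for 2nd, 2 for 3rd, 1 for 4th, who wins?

Liam

Liam: 19×3 + 4×4 + 18×3 + 8×2 + 9×2 = 161
Farid: 19×2 + 4×1 + 18×4 + 8×1 + 9×4 = 158
Maya: 19×1 + 4×3 + 18×2 + 8×4 + 9×3 = 126
Wendy: 19×4 + 4×2 + 18×1 + 8×3 + 9×1 = 135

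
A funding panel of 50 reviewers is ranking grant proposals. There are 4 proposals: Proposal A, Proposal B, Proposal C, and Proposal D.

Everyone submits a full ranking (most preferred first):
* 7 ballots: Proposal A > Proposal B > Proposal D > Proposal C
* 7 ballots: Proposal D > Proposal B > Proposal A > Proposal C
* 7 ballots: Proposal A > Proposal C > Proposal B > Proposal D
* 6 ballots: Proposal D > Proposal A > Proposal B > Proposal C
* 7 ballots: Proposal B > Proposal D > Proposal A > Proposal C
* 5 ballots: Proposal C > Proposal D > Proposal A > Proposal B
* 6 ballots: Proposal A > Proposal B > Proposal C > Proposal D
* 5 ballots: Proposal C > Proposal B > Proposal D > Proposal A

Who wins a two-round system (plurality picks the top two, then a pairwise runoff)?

Round 1 first-place votes: Proposal A 20, Proposal B 7, Proposal C 10, Proposal D 13. Proposal A and Proposal D advance.
Runoff: Proposal A is ranked above Proposal D on 20 ballots, Proposal D above Proposal A on 30.

Proposal D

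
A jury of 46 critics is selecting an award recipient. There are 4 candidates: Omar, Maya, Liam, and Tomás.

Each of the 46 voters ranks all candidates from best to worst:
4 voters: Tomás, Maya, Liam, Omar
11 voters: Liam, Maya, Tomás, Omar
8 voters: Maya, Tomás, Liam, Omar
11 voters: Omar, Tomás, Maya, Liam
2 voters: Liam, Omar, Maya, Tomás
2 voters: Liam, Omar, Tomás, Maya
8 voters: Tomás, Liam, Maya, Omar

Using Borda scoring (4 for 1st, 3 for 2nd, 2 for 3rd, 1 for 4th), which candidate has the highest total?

Tomás

Omar: 4×1 + 11×1 + 8×1 + 11×4 + 2×3 + 2×3 + 8×1 = 87
Maya: 4×3 + 11×3 + 8×4 + 11×2 + 2×2 + 2×1 + 8×2 = 121
Liam: 4×2 + 11×4 + 8×2 + 11×1 + 2×4 + 2×4 + 8×3 = 119
Tomás: 4×4 + 11×2 + 8×3 + 11×3 + 2×1 + 2×2 + 8×4 = 133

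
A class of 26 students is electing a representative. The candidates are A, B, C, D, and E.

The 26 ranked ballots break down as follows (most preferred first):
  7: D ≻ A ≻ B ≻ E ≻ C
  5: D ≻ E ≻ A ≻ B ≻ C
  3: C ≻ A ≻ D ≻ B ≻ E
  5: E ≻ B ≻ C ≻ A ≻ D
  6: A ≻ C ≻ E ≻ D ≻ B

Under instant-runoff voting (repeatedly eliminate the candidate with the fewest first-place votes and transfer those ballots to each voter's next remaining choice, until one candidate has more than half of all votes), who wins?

Round 1: A 6, B 0, C 3, D 12, E 5. B eliminated.
Round 2: A 6, C 3, D 12, E 5. C eliminated.
Round 3: A 9, D 12, E 5. E eliminated.
Round 4: A 14, D 12. A has a majority (≥14).

A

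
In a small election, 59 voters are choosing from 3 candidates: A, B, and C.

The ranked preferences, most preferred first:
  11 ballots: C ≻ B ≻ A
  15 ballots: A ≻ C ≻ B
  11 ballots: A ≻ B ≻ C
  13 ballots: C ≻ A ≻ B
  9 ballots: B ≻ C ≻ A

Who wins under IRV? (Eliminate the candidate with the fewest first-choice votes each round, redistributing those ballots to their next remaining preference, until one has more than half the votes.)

Round 1: A 26, B 9, C 24. B eliminated.
Round 2: A 26, C 33. C has a majority (≥30).

C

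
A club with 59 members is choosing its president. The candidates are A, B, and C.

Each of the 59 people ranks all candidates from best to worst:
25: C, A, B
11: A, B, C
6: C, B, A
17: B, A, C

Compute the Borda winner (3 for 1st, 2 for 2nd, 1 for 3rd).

A

A: 25×2 + 11×3 + 6×1 + 17×2 = 123
B: 25×1 + 11×2 + 6×2 + 17×3 = 110
C: 25×3 + 11×1 + 6×3 + 17×1 = 121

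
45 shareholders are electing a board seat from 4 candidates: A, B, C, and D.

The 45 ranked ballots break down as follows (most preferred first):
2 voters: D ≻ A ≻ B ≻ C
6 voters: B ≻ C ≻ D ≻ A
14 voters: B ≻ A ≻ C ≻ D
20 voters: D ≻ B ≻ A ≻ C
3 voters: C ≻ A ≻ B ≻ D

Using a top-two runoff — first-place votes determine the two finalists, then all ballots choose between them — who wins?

B

Round 1 first-place votes: A 0, B 20, C 3, D 22. D and B advance.
Runoff: D is ranked above B on 22 ballots, B above D on 23.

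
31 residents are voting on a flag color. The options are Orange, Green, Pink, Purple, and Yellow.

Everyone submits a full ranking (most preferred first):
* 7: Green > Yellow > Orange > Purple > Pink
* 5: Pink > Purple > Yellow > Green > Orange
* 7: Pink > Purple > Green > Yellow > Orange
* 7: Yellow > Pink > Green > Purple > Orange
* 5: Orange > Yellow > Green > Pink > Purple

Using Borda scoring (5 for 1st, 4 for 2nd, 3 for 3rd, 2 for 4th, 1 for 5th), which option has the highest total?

Orange: 7×3 + 5×1 + 7×1 + 7×1 + 5×5 = 65
Green: 7×5 + 5×2 + 7×3 + 7×3 + 5×3 = 102
Pink: 7×1 + 5×5 + 7×5 + 7×4 + 5×2 = 105
Purple: 7×2 + 5×4 + 7×4 + 7×2 + 5×1 = 81
Yellow: 7×4 + 5×3 + 7×2 + 7×5 + 5×4 = 112

Yellow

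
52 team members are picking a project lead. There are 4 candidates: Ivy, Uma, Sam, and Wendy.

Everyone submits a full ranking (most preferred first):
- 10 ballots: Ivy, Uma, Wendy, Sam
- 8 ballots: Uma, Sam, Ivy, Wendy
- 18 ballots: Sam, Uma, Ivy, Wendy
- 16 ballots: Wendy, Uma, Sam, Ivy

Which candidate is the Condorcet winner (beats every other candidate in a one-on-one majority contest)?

Uma

Uma vs Ivy: 42–10
Uma vs Sam: 34–18
Uma vs Wendy: 36–16
Uma beats every other candidate.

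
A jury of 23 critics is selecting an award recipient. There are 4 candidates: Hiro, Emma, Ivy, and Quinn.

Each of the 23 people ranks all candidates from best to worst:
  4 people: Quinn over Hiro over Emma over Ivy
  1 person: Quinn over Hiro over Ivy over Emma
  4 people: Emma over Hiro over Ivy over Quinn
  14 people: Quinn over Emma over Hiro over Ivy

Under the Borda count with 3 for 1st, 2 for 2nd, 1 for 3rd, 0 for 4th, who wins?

Quinn

Hiro: 4×2 + 1×2 + 4×2 + 14×1 = 32
Emma: 4×1 + 1×0 + 4×3 + 14×2 = 44
Ivy: 4×0 + 1×1 + 4×1 + 14×0 = 5
Quinn: 4×3 + 1×3 + 4×0 + 14×3 = 57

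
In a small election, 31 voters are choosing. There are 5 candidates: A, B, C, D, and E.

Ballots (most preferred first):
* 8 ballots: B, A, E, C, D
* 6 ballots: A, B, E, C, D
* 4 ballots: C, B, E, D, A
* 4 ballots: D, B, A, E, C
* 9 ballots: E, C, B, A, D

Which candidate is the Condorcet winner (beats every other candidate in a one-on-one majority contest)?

B

B vs A: 25–6
B vs C: 18–13
B vs D: 27–4
B vs E: 22–9
B beats every other candidate.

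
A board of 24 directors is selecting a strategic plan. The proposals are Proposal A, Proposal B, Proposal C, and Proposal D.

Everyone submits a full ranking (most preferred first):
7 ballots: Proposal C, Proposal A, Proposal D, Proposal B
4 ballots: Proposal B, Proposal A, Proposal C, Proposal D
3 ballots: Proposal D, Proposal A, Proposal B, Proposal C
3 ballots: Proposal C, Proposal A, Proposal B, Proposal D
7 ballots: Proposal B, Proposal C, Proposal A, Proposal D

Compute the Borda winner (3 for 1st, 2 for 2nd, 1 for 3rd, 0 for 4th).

Proposal A: 7×2 + 4×2 + 3×2 + 3×2 + 7×1 = 41
Proposal B: 7×0 + 4×3 + 3×1 + 3×1 + 7×3 = 39
Proposal C: 7×3 + 4×1 + 3×0 + 3×3 + 7×2 = 48
Proposal D: 7×1 + 4×0 + 3×3 + 3×0 + 7×0 = 16

Proposal C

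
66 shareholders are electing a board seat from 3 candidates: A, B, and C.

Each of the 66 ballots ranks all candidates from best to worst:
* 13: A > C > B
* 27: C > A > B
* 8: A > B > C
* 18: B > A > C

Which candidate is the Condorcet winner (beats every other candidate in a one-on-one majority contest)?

A

A vs B: 48–18
A vs C: 39–27
A beats every other candidate.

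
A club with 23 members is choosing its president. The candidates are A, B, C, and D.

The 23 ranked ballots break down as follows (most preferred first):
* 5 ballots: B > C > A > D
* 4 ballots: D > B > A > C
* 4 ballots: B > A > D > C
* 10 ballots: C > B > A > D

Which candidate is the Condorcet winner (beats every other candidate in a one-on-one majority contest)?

B vs A: 23–0
B vs C: 13–10
B vs D: 19–4
B beats every other candidate.

B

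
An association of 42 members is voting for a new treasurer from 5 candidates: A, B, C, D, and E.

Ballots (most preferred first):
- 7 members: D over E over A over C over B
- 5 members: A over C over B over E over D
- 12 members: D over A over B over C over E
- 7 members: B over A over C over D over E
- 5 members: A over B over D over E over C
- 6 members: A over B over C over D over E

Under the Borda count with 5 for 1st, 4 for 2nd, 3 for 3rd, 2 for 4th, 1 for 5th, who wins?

A

A: 7×3 + 5×5 + 12×4 + 7×4 + 5×5 + 6×5 = 177
B: 7×1 + 5×3 + 12×3 + 7×5 + 5×4 + 6×4 = 137
C: 7×2 + 5×4 + 12×2 + 7×3 + 5×1 + 6×3 = 102
D: 7×5 + 5×1 + 12×5 + 7×2 + 5×3 + 6×2 = 141
E: 7×4 + 5×2 + 12×1 + 7×1 + 5×2 + 6×1 = 73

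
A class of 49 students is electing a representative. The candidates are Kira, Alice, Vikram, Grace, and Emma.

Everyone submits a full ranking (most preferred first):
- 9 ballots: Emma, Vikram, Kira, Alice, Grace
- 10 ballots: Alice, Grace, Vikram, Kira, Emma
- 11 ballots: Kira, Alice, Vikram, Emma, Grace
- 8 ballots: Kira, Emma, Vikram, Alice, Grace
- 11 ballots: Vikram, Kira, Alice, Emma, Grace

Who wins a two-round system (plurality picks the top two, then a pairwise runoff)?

Round 1 first-place votes: Kira 19, Alice 10, Vikram 11, Grace 0, Emma 9. Kira and Vikram advance.
Runoff: Kira is ranked above Vikram on 19 ballots, Vikram above Kira on 30.

Vikram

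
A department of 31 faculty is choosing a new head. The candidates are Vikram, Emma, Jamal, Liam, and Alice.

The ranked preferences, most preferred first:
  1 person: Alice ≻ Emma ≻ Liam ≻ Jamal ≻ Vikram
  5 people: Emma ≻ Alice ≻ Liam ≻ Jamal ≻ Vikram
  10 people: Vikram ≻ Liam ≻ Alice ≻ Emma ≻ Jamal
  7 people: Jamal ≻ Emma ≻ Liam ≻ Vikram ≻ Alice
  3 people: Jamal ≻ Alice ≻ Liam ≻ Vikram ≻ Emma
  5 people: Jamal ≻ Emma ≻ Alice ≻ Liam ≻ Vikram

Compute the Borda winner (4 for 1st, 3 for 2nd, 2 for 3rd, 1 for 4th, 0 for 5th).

Emma

Vikram: 1×0 + 5×0 + 10×4 + 7×1 + 3×1 + 5×0 = 50
Emma: 1×3 + 5×4 + 10×1 + 7×3 + 3×0 + 5×3 = 69
Jamal: 1×1 + 5×1 + 10×0 + 7×4 + 3×4 + 5×4 = 66
Liam: 1×2 + 5×2 + 10×3 + 7×2 + 3×2 + 5×1 = 67
Alice: 1×4 + 5×3 + 10×2 + 7×0 + 3×3 + 5×2 = 58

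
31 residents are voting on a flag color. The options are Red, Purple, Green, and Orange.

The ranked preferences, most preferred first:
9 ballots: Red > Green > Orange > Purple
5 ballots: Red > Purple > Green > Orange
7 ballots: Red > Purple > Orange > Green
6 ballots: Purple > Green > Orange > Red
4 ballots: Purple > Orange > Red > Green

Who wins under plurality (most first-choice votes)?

Red

First-place votes: Red 21, Purple 10, Green 0, Orange 0.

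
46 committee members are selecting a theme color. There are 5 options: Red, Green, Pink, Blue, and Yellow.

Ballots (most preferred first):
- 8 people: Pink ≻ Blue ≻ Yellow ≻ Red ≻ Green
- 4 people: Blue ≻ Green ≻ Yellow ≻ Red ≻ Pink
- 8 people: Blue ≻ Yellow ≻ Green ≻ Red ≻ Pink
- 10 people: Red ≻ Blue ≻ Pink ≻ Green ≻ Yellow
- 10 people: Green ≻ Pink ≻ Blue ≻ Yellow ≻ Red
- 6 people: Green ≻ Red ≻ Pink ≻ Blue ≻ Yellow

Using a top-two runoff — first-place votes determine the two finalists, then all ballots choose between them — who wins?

Round 1 first-place votes: Red 10, Green 16, Pink 8, Blue 12, Yellow 0. Green and Blue advance.
Runoff: Green is ranked above Blue on 16 ballots, Blue above Green on 30.

Blue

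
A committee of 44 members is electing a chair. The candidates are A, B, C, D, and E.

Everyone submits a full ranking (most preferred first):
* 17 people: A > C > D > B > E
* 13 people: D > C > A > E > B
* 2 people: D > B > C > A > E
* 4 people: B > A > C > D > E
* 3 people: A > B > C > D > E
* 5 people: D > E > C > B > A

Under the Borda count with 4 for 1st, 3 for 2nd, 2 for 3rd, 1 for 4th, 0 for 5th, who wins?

A: 17×4 + 13×2 + 2×1 + 4×3 + 3×4 + 5×0 = 120
B: 17×1 + 13×0 + 2×3 + 4×4 + 3×3 + 5×1 = 53
C: 17×3 + 13×3 + 2×2 + 4×2 + 3×2 + 5×2 = 118
D: 17×2 + 13×4 + 2×4 + 4×1 + 3×1 + 5×4 = 121
E: 17×0 + 13×1 + 2×0 + 4×0 + 3×0 + 5×3 = 28

D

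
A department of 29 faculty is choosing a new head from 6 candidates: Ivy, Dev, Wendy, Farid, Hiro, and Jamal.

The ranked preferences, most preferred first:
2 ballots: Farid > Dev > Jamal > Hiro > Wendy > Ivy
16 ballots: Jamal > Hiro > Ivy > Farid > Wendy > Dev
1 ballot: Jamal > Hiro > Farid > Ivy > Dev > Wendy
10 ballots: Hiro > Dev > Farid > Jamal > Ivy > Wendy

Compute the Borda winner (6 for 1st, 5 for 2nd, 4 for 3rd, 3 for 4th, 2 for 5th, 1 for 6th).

Hiro

Ivy: 2×1 + 16×4 + 1×3 + 10×2 = 89
Dev: 2×5 + 16×1 + 1×2 + 10×5 = 78
Wendy: 2×2 + 16×2 + 1×1 + 10×1 = 47
Farid: 2×6 + 16×3 + 1×4 + 10×4 = 104
Hiro: 2×3 + 16×5 + 1×5 + 10×6 = 151
Jamal: 2×4 + 16×6 + 1×6 + 10×3 = 140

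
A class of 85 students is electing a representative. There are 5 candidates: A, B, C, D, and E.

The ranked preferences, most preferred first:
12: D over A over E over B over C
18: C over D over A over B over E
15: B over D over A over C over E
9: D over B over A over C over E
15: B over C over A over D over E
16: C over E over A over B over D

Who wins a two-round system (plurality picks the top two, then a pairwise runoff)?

B

Round 1 first-place votes: A 0, B 30, C 34, D 21, E 0. C and B advance.
Runoff: C is ranked above B on 34 ballots, B above C on 51.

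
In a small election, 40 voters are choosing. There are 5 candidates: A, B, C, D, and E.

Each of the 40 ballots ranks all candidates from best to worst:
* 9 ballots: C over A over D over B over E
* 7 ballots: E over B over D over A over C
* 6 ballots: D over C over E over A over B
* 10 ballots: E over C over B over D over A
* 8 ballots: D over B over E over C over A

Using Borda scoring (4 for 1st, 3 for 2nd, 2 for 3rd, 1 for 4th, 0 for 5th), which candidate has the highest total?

D

A: 9×3 + 7×1 + 6×1 + 10×0 + 8×0 = 40
B: 9×1 + 7×3 + 6×0 + 10×2 + 8×3 = 74
C: 9×4 + 7×0 + 6×3 + 10×3 + 8×1 = 92
D: 9×2 + 7×2 + 6×4 + 10×1 + 8×4 = 98
E: 9×0 + 7×4 + 6×2 + 10×4 + 8×2 = 96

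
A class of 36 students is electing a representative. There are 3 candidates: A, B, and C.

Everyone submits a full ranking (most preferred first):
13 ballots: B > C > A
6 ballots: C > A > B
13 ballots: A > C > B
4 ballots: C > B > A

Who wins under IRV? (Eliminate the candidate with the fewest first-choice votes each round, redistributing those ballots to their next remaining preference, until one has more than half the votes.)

A

Round 1: A 13, B 13, C 10. C eliminated.
Round 2: A 19, B 17. A has a majority (≥19).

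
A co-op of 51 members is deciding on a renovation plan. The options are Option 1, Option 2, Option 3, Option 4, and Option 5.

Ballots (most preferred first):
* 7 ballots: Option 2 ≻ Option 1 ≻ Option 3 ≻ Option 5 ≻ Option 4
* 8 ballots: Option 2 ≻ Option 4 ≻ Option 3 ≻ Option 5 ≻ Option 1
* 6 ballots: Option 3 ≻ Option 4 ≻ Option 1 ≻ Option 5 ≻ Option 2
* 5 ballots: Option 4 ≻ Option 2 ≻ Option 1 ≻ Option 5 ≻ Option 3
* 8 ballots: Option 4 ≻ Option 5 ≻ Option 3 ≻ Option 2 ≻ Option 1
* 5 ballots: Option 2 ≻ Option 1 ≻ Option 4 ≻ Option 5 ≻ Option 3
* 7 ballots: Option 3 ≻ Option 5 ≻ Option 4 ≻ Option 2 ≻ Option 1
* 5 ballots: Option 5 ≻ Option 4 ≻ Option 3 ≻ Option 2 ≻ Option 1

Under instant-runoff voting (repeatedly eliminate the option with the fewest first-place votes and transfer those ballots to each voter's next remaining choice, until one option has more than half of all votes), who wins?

Round 1: Option 1 0, Option 2 20, Option 3 13, Option 4 13, Option 5 5. Option 1 eliminated.
Round 2: Option 2 20, Option 3 13, Option 4 13, Option 5 5. Option 5 eliminated.
Round 3: Option 2 20, Option 3 13, Option 4 18. Option 3 eliminated.
Round 4: Option 2 20, Option 4 31. Option 4 has a majority (≥26).

Option 4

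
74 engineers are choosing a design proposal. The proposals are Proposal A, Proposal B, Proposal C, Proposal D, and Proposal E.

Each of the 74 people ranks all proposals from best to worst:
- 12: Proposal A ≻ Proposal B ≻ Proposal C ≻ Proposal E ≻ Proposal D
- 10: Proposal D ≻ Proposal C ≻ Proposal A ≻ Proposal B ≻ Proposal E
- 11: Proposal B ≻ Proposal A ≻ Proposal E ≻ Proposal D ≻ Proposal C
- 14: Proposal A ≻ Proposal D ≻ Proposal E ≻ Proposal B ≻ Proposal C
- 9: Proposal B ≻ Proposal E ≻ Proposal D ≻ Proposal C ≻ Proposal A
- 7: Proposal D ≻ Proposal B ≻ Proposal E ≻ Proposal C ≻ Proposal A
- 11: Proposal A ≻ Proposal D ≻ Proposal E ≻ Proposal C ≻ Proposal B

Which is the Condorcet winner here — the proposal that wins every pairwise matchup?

Proposal A

Proposal A vs Proposal B: 47–27
Proposal A vs Proposal C: 48–26
Proposal A vs Proposal D: 48–26
Proposal A vs Proposal E: 58–16
Proposal A beats every other proposal.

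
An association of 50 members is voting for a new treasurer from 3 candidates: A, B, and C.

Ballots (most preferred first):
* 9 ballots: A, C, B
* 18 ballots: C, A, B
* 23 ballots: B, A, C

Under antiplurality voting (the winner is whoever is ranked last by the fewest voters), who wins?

Last-place votes: A 0, B 27, C 23.

A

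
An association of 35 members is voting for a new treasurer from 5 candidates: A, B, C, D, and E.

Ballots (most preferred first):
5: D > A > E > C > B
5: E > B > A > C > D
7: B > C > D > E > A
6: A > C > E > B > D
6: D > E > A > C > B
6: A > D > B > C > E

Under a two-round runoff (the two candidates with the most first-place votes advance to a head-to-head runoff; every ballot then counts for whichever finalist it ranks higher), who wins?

Round 1 first-place votes: A 12, B 7, C 0, D 11, E 5. A and D advance.
Runoff: A is ranked above D on 17 ballots, D above A on 18.

D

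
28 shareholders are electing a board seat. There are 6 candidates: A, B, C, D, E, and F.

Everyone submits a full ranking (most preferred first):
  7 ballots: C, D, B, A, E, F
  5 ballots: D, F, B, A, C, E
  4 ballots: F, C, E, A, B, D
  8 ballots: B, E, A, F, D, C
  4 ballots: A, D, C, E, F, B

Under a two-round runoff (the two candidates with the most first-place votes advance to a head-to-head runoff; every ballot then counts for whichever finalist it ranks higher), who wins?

C

Round 1 first-place votes: A 4, B 8, C 7, D 5, E 0, F 4. B and C advance.
Runoff: B is ranked above C on 13 ballots, C above B on 15.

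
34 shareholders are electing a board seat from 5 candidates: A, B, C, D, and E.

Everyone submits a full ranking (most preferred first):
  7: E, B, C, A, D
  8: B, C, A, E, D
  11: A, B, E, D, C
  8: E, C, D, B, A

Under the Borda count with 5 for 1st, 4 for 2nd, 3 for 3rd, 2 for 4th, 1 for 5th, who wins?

B

A: 7×2 + 8×3 + 11×5 + 8×1 = 101
B: 7×4 + 8×5 + 11×4 + 8×2 = 128
C: 7×3 + 8×4 + 11×1 + 8×4 = 96
D: 7×1 + 8×1 + 11×2 + 8×3 = 61
E: 7×5 + 8×2 + 11×3 + 8×5 = 124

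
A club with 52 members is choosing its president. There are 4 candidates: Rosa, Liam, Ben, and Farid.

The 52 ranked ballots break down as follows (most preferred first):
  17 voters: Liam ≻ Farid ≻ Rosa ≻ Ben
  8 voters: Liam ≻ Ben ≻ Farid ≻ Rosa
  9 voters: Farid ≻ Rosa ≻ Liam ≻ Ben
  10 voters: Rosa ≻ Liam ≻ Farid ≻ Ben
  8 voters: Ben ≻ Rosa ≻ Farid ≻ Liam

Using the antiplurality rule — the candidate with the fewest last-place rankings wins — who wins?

Farid

Last-place votes: Rosa 8, Liam 8, Ben 36, Farid 0.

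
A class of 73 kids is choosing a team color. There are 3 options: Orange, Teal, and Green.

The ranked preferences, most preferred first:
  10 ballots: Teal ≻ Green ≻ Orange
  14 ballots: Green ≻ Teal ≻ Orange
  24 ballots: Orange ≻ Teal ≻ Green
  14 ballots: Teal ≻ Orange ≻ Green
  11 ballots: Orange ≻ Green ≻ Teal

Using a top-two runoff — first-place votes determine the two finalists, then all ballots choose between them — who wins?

Round 1 first-place votes: Orange 35, Teal 24, Green 14. Orange and Teal advance.
Runoff: Orange is ranked above Teal on 35 ballots, Teal above Orange on 38.

Teal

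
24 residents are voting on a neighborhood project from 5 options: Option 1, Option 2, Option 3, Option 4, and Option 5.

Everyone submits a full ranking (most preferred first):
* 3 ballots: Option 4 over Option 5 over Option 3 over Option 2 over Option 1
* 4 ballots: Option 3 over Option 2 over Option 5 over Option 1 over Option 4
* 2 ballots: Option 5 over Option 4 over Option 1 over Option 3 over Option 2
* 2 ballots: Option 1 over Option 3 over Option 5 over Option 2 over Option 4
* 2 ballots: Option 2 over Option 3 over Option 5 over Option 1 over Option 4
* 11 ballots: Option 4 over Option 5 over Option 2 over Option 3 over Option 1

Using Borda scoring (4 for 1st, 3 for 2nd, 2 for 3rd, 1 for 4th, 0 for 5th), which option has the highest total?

Option 1: 3×0 + 4×1 + 2×2 + 2×4 + 2×1 + 11×0 = 18
Option 2: 3×1 + 4×3 + 2×0 + 2×1 + 2×4 + 11×2 = 47
Option 3: 3×2 + 4×4 + 2×1 + 2×3 + 2×3 + 11×1 = 47
Option 4: 3×4 + 4×0 + 2×3 + 2×0 + 2×0 + 11×4 = 62
Option 5: 3×3 + 4×2 + 2×4 + 2×2 + 2×2 + 11×3 = 66

Option 5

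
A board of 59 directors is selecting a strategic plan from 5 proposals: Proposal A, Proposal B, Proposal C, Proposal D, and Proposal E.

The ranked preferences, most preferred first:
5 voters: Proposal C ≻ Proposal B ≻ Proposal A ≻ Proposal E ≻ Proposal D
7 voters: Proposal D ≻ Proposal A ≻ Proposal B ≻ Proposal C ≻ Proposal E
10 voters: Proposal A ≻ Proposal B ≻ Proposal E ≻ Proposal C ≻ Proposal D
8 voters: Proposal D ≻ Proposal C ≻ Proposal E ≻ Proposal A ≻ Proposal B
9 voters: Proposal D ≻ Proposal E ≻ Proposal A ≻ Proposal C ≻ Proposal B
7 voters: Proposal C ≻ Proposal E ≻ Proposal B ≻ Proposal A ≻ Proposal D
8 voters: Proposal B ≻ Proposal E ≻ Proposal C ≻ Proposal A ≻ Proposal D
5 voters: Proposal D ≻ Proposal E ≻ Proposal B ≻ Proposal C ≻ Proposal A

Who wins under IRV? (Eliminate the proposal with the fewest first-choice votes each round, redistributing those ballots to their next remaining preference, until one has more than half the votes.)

Round 1: Proposal A 10, Proposal B 8, Proposal C 12, Proposal D 29, Proposal E 0. Proposal E eliminated.
Round 2: Proposal A 10, Proposal B 8, Proposal C 12, Proposal D 29. Proposal B eliminated.
Round 3: Proposal A 10, Proposal C 20, Proposal D 29. Proposal A eliminated.
Round 4: Proposal C 30, Proposal D 29. Proposal C has a majority (≥30).

Proposal C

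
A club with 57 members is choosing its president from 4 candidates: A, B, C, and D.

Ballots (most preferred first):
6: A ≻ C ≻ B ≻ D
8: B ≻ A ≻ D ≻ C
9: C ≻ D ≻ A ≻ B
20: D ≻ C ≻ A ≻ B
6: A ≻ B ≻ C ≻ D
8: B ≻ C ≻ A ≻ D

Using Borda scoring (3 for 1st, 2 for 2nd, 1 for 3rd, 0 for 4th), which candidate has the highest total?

A: 6×3 + 8×2 + 9×1 + 20×1 + 6×3 + 8×1 = 89
B: 6×1 + 8×3 + 9×0 + 20×0 + 6×2 + 8×3 = 66
C: 6×2 + 8×0 + 9×3 + 20×2 + 6×1 + 8×2 = 101
D: 6×0 + 8×1 + 9×2 + 20×3 + 6×0 + 8×0 = 86

C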